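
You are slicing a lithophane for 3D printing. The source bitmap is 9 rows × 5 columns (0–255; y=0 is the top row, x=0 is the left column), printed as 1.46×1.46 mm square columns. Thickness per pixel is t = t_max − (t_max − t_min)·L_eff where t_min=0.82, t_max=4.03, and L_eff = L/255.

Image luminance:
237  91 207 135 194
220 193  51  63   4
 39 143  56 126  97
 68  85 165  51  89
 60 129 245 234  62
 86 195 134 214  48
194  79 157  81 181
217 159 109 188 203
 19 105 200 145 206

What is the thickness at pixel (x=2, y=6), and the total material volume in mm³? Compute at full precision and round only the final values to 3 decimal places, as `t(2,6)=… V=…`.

span = t_max - t_min = 4.03 - 0.82 = 3.210
L(2,6) = 157, L_eff = 157/255 = 0.615686
t(2,6) = 4.03 - 3.210·0.615686 = 2.054
Σt over all 9·5 pixels = 903327/8500 ≈ 106.2737647
V = pitch²·Σt = 1.46²·903327/8500 = 226.533

t(2,6)=2.054 V=226.533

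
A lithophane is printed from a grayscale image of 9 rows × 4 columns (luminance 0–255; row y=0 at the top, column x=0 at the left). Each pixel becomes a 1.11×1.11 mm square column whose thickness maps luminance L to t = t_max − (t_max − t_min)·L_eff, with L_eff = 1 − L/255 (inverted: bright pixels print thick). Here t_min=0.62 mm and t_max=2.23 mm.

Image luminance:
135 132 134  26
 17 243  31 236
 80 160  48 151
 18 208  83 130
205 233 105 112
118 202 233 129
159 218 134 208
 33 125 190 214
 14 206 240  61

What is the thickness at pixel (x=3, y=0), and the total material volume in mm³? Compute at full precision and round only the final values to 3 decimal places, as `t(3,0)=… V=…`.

span = t_max - t_min = 2.23 - 0.62 = 1.610
L(3,0) = 26, L_eff = 1 - 26/255 = 0.898039 (inverted)
t(3,0) = 2.23 - 1.610·0.898039 = 0.784
Σt over all 9·4 pixels = 456497/8500 ≈ 53.7055294
V = pitch²·Σt = 1.11²·456497/8500 = 66.171

t(3,0)=0.784 V=66.171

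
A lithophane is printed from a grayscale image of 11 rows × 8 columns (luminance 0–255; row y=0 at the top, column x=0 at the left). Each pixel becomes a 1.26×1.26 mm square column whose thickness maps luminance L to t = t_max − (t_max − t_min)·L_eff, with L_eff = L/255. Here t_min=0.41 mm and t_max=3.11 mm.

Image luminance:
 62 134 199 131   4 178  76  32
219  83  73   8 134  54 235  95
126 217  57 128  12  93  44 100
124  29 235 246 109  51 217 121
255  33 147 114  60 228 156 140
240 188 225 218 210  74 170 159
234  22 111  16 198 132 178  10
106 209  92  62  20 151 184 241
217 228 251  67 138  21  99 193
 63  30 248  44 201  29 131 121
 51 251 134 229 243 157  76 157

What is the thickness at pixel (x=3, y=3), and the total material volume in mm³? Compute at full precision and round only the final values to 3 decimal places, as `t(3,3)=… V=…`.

span = t_max - t_min = 3.11 - 0.41 = 2.700
L(3,3) = 246, L_eff = 246/255 = 0.964706
t(3,3) = 3.11 - 2.700·0.964706 = 0.505
Σt over all 11·8 pixels = 64168/425 ≈ 150.9835294
V = pitch²·Σt = 1.26²·64168/425 = 239.701

t(3,3)=0.505 V=239.701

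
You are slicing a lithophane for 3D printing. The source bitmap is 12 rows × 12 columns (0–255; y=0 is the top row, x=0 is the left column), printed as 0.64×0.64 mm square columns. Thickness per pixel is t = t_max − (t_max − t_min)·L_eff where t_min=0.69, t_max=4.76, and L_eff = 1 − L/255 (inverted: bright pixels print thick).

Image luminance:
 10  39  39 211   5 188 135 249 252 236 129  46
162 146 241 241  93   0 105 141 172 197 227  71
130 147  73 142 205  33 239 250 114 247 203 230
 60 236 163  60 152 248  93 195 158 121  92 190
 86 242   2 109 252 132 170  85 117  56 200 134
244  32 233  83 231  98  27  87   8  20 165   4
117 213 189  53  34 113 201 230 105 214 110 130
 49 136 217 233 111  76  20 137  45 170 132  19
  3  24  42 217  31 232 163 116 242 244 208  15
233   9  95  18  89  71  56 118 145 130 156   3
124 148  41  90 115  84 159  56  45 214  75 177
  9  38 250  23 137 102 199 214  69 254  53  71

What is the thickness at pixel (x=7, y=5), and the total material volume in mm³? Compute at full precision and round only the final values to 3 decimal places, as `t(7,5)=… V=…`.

span = t_max - t_min = 4.76 - 0.69 = 4.070
L(7,5) = 87, L_eff = 1 - 87/255 = 0.658824 (inverted)
t(7,5) = 4.76 - 4.070·0.658824 = 2.079
Σt over all 12·12 pixels = 294707/750 ≈ 392.9426667
V = pitch²·Σt = 0.64²·294707/750 = 160.949

t(7,5)=2.079 V=160.949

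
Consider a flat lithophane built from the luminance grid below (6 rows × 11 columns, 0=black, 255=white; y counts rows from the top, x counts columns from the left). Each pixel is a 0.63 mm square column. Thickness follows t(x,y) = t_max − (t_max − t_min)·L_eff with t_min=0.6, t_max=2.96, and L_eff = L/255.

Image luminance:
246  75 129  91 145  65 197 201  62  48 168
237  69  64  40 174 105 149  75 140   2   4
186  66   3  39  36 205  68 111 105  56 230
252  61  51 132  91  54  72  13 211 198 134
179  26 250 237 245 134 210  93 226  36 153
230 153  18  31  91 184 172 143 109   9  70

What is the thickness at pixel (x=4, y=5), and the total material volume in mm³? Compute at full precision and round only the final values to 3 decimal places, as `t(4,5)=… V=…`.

span = t_max - t_min = 2.96 - 0.6 = 2.360
L(4,5) = 91, L_eff = 91/255 = 0.356863
t(4,5) = 2.96 - 2.360·0.356863 = 2.118
Σt over all 6·11 pixels = 781739/6375 ≈ 122.6257255
V = pitch²·Σt = 0.63²·781739/6375 = 48.670

t(4,5)=2.118 V=48.670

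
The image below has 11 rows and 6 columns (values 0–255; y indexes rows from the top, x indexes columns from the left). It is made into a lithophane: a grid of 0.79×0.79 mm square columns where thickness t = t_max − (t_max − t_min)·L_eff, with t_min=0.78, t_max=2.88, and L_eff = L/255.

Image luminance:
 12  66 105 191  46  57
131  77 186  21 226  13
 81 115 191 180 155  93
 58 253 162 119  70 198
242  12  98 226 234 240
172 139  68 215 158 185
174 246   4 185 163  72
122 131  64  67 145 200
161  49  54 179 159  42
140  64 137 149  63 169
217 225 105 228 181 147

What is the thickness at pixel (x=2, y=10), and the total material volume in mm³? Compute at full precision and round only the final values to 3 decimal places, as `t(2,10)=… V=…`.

span = t_max - t_min = 2.88 - 0.78 = 2.100
L(2,10) = 105, L_eff = 105/255 = 0.411765
t(2,10) = 2.88 - 2.100·0.411765 = 2.015
Σt over all 11·6 pixels = 99709/850 ≈ 117.3047059
V = pitch²·Σt = 0.79²·99709/850 = 73.210

t(2,10)=2.015 V=73.210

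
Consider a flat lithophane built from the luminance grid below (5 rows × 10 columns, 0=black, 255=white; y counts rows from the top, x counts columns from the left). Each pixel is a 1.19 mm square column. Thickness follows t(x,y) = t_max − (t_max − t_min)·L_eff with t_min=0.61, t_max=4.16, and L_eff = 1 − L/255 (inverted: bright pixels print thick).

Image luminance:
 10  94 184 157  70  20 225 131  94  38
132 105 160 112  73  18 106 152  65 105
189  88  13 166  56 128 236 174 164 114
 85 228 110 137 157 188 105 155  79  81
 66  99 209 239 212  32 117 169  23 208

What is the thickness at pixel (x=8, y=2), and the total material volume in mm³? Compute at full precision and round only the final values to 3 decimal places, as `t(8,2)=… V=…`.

t(8,2)=2.893 V=163.015

span = t_max - t_min = 4.16 - 0.61 = 3.550
L(8,2) = 164, L_eff = 1 - 164/255 = 0.356863 (inverted)
t(8,2) = 4.16 - 3.550·0.356863 = 2.893
Σt over all 5·10 pixels = 48924/425 ≈ 115.1152941
V = pitch²·Σt = 1.19²·48924/425 = 163.015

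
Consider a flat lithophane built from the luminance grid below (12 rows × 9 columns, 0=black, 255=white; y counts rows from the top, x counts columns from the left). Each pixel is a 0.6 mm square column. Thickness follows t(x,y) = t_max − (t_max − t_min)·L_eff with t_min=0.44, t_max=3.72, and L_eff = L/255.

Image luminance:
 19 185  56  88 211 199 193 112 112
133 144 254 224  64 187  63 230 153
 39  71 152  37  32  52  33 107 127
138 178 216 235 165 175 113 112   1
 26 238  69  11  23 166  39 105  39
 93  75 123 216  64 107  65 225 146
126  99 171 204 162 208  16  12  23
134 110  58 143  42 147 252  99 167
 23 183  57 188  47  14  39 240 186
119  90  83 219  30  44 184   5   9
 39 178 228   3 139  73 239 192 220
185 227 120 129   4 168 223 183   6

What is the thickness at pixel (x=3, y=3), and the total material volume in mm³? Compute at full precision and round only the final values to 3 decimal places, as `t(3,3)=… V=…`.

t(3,3)=0.697 V=84.765

span = t_max - t_min = 3.72 - 0.44 = 3.280
L(3,3) = 235, L_eff = 235/255 = 0.921569
t(3,3) = 3.72 - 3.280·0.921569 = 0.697
Σt over all 12·9 pixels = 1501042/6375 ≈ 235.4575686
V = pitch²·Σt = 0.6²·1501042/6375 = 84.765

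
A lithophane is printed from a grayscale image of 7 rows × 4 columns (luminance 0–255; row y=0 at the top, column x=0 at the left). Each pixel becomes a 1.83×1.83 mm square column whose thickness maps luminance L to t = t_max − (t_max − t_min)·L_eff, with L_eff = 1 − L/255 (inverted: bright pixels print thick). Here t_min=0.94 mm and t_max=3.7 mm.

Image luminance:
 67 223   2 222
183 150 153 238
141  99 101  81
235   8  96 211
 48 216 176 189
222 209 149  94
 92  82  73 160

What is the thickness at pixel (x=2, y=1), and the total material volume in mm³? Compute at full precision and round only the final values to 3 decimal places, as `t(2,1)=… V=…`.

t(2,1)=2.596 V=230.231

span = t_max - t_min = 3.7 - 0.94 = 2.760
L(2,1) = 153, L_eff = 1 - 153/255 = 0.400000 (inverted)
t(2,1) = 3.7 - 2.760·0.400000 = 2.596
Σt over all 7·4 pixels = 29218/425 ≈ 68.7482353
V = pitch²·Σt = 1.83²·29218/425 = 230.231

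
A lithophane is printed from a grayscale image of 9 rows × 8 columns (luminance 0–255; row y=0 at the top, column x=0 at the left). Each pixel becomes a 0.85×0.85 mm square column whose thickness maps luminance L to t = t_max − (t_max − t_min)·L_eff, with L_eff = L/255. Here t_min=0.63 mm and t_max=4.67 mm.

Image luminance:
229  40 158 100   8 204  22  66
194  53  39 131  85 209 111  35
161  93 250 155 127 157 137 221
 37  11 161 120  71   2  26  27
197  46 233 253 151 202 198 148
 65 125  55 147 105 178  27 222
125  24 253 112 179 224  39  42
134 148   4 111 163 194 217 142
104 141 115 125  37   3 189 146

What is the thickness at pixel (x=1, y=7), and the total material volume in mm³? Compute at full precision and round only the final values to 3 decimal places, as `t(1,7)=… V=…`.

span = t_max - t_min = 4.67 - 0.63 = 4.040
L(1,7) = 148, L_eff = 148/255 = 0.580392
t(1,7) = 4.67 - 4.040·0.580392 = 2.325
Σt over all 9·8 pixels = 419489/2125 ≈ 197.4065882
V = pitch²·Σt = 0.85²·419489/2125 = 142.626

t(1,7)=2.325 V=142.626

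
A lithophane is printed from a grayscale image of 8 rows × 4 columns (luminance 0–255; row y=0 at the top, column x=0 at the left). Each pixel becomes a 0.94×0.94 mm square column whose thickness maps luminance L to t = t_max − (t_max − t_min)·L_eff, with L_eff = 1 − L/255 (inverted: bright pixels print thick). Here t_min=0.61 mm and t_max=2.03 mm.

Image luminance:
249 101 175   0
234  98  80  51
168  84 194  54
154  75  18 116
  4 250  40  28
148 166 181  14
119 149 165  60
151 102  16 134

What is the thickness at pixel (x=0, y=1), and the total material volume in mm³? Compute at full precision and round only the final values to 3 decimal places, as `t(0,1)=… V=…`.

span = t_max - t_min = 2.03 - 0.61 = 1.420
L(0,1) = 234, L_eff = 1 - 234/255 = 0.082353 (inverted)
t(0,1) = 2.03 - 1.420·0.082353 = 1.913
Σt over all 8·4 pixels = 251459/6375 ≈ 39.4445490
V = pitch²·Σt = 0.94²·251459/6375 = 34.853

t(0,1)=1.913 V=34.853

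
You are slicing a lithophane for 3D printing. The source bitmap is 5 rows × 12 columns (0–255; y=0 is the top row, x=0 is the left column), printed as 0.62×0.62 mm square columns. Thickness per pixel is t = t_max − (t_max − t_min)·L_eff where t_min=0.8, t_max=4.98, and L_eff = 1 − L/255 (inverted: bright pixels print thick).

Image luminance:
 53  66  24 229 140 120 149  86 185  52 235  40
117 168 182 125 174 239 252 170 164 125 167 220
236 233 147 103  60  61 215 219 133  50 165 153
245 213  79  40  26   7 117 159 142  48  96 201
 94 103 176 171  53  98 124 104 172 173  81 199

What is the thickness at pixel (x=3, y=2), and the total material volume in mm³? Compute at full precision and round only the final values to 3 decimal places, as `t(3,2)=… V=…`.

t(3,2)=2.488 V=69.982

span = t_max - t_min = 4.98 - 0.8 = 4.180
L(3,2) = 103, L_eff = 1 - 103/255 = 0.596078 (inverted)
t(3,2) = 4.98 - 4.180·0.596078 = 2.488
Σt over all 5·12 pixels = 386867/2125 ≈ 182.0550588
V = pitch²·Σt = 0.62²·386867/2125 = 69.982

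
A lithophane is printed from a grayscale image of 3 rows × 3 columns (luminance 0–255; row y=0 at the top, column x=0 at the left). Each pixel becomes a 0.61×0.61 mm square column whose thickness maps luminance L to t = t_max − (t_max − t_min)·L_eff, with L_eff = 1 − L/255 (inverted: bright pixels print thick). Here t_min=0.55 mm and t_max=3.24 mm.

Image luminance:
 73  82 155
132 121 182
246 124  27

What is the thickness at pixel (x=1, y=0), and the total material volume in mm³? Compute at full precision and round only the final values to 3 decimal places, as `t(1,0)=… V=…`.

span = t_max - t_min = 3.24 - 0.55 = 2.690
L(1,0) = 82, L_eff = 1 - 82/255 = 0.678431 (inverted)
t(1,0) = 3.24 - 2.690·0.678431 = 1.415
Σt over all 3·3 pixels = 433423/25500 ≈ 16.9969804
V = pitch²·Σt = 0.61²·433423/25500 = 6.325

t(1,0)=1.415 V=6.325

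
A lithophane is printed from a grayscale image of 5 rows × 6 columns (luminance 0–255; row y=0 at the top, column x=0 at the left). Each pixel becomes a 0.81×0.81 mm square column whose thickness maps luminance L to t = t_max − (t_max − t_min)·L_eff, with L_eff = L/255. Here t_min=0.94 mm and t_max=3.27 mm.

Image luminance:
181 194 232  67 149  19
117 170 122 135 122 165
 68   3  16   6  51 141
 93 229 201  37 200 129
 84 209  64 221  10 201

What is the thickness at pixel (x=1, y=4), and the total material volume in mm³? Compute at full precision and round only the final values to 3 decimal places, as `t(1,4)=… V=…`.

t(1,4)=1.360 V=42.566

span = t_max - t_min = 3.27 - 0.94 = 2.330
L(1,4) = 209, L_eff = 209/255 = 0.819608
t(1,4) = 3.27 - 2.330·0.819608 = 1.360
Σt over all 5·6 pixels = 275727/4250 ≈ 64.8769412
V = pitch²·Σt = 0.81²·275727/4250 = 42.566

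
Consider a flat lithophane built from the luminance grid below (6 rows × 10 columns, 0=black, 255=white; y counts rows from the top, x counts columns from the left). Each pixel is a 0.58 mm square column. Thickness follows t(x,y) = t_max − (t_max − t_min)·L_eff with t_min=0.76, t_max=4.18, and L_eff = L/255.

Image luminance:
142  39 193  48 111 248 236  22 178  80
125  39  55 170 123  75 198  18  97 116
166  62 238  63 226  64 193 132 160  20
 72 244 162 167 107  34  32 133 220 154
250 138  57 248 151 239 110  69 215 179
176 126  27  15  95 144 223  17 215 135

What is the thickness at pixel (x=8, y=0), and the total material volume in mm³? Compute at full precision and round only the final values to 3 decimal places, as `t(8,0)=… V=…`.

span = t_max - t_min = 4.18 - 0.76 = 3.420
L(8,0) = 178, L_eff = 178/255 = 0.698039
t(8,0) = 4.18 - 3.420·0.698039 = 1.793
Σt over all 6·10 pixels = 621813/4250 ≈ 146.3089412
V = pitch²·Σt = 0.58²·621813/4250 = 49.218

t(8,0)=1.793 V=49.218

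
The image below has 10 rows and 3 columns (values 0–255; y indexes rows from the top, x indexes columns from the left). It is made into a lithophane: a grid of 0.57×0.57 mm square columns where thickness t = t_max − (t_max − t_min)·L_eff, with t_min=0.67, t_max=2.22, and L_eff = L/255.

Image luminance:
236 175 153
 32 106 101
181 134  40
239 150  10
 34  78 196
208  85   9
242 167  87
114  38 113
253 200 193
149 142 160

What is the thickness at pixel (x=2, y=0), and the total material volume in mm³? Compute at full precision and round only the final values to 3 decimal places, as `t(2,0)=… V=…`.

t(2,0)=1.290 V=13.689

span = t_max - t_min = 2.22 - 0.67 = 1.550
L(2,0) = 153, L_eff = 153/255 = 0.600000
t(2,0) = 2.22 - 1.550·0.600000 = 1.290
Σt over all 10·3 pixels = 42977/1020 ≈ 42.1343137
V = pitch²·Σt = 0.57²·42977/1020 = 13.689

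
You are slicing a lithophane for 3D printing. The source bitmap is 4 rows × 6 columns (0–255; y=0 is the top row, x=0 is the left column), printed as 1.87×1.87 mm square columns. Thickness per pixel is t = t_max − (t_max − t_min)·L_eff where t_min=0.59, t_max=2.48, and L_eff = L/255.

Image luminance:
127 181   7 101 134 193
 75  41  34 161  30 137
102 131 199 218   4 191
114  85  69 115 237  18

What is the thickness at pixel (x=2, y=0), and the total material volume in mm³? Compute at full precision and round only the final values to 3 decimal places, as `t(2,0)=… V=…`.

t(2,0)=2.428 V=138.053

span = t_max - t_min = 2.48 - 0.59 = 1.890
L(2,0) = 7, L_eff = 7/255 = 0.027451
t(2,0) = 2.48 - 1.890·0.027451 = 2.428
Σt over all 4·6 pixels = 83892/2125 ≈ 39.4785882
V = pitch²·Σt = 1.87²·83892/2125 = 138.053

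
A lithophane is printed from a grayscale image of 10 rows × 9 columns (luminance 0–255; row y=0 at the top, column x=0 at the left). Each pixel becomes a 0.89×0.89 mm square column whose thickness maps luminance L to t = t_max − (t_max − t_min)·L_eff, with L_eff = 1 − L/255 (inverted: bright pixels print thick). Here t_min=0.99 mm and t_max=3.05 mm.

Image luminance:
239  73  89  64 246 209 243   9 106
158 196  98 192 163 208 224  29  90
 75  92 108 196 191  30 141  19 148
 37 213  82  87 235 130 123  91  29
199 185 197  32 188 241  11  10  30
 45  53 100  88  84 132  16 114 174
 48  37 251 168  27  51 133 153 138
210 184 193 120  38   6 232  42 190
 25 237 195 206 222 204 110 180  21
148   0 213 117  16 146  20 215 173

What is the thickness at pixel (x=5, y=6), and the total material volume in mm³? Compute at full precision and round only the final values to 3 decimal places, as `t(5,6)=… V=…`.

t(5,6)=1.402 V=142.442

span = t_max - t_min = 3.05 - 0.99 = 2.060
L(5,6) = 51, L_eff = 1 - 51/255 = 0.800000 (inverted)
t(5,6) = 3.05 - 2.060·0.800000 = 1.402
Σt over all 10·9 pixels = 1146409/6375 ≈ 179.8288627
V = pitch²·Σt = 0.89²·1146409/6375 = 142.442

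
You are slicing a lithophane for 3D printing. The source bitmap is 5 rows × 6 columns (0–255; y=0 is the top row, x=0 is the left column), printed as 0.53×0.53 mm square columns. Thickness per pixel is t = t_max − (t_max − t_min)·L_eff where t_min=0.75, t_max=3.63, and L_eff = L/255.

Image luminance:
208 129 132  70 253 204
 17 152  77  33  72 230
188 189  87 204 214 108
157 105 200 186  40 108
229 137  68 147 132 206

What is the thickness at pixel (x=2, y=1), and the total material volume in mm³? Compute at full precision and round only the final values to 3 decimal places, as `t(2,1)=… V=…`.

t(2,1)=2.760 V=17.005

span = t_max - t_min = 3.63 - 0.75 = 2.880
L(2,1) = 77, L_eff = 77/255 = 0.301961
t(2,1) = 3.63 - 2.880·0.301961 = 2.760
Σt over all 5·6 pixels = 257289/4250 ≈ 60.5385882
V = pitch²·Σt = 0.53²·257289/4250 = 17.005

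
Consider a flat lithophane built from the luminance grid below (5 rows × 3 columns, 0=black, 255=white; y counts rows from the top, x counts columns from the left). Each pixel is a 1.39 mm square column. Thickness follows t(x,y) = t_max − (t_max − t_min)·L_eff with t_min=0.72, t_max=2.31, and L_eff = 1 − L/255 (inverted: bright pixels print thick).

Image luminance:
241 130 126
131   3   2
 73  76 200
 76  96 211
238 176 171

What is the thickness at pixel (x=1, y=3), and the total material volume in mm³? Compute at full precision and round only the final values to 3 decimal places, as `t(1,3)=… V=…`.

t(1,3)=1.319 V=44.359

span = t_max - t_min = 2.31 - 0.72 = 1.590
L(1,3) = 96, L_eff = 1 - 96/255 = 0.623529 (inverted)
t(1,3) = 2.31 - 1.590·0.623529 = 1.319
Σt over all 5·3 pixels = 3903/170 ≈ 22.9588235
V = pitch²·Σt = 1.39²·3903/170 = 44.359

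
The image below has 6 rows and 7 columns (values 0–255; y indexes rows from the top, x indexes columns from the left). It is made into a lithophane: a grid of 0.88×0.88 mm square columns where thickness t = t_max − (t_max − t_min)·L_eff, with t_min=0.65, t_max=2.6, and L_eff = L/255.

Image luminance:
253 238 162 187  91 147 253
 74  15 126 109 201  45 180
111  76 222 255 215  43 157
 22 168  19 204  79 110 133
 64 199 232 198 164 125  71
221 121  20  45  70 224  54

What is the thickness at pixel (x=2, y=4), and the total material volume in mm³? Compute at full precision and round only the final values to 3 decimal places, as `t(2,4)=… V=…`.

t(2,4)=0.826 V=50.792

span = t_max - t_min = 2.6 - 0.65 = 1.950
L(2,4) = 232, L_eff = 232/255 = 0.909804
t(2,4) = 2.6 - 1.950·0.909804 = 0.826
Σt over all 6·7 pixels = 111501/1700 ≈ 65.5888235
V = pitch²·Σt = 0.88²·111501/1700 = 50.792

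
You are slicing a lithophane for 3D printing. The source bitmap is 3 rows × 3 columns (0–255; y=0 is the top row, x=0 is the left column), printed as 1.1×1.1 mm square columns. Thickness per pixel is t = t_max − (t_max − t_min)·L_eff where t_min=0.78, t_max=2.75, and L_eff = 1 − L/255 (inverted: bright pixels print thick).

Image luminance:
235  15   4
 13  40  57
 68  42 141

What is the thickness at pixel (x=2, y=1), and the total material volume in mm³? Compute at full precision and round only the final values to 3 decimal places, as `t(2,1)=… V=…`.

t(2,1)=1.220 V=14.243

span = t_max - t_min = 2.75 - 0.78 = 1.970
L(2,1) = 57, L_eff = 1 - 57/255 = 0.776471 (inverted)
t(2,1) = 2.75 - 1.970·0.776471 = 1.220
Σt over all 3·3 pixels = 20011/1700 ≈ 11.7711765
V = pitch²·Σt = 1.1²·20011/1700 = 14.243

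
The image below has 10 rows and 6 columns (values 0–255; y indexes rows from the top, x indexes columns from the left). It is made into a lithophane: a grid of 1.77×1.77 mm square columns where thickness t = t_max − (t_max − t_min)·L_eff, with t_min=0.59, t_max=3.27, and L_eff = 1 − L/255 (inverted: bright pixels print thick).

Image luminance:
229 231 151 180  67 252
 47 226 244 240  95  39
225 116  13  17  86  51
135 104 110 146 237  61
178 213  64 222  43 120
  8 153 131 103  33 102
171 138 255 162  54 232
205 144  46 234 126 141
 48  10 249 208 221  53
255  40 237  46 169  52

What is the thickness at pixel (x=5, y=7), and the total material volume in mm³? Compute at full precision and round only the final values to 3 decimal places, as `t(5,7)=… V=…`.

t(5,7)=2.072 V=379.846

span = t_max - t_min = 3.27 - 0.59 = 2.680
L(5,7) = 141, L_eff = 1 - 141/255 = 0.447059 (inverted)
t(5,7) = 3.27 - 2.680·0.447059 = 2.072
Σt over all 10·6 pixels = 772931/6375 ≈ 121.2440784
V = pitch²·Σt = 1.77²·772931/6375 = 379.846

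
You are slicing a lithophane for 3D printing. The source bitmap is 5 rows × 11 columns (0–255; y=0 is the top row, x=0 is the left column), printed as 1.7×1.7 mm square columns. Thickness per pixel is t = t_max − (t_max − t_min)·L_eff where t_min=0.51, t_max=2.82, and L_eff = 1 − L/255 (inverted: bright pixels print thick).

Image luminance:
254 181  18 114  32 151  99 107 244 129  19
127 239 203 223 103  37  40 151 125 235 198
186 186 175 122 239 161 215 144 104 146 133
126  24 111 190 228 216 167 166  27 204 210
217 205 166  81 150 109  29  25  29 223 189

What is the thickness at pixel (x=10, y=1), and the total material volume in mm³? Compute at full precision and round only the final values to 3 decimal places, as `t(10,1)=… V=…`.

t(10,1)=2.304 V=288.724

span = t_max - t_min = 2.82 - 0.51 = 2.310
L(10,1) = 198, L_eff = 1 - 198/255 = 0.223529 (inverted)
t(10,1) = 2.82 - 2.310·0.223529 = 2.304
Σt over all 5·11 pixels = 849189/8500 ≈ 99.9045882
V = pitch²·Σt = 1.7²·849189/8500 = 288.724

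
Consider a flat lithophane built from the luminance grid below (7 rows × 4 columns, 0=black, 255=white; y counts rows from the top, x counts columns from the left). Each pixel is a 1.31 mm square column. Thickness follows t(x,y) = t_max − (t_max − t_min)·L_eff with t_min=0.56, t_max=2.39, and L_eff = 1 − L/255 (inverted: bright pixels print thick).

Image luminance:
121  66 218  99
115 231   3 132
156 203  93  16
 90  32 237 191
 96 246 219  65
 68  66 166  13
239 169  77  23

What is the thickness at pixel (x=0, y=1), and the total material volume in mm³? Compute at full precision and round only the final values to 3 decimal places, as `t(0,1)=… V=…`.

span = t_max - t_min = 2.39 - 0.56 = 1.830
L(0,1) = 115, L_eff = 1 - 115/255 = 0.549020 (inverted)
t(0,1) = 2.39 - 1.830·0.549020 = 1.385
Σt over all 7·4 pixels = 34373/850 ≈ 40.4388235
V = pitch²·Σt = 1.31²·34373/850 = 69.397

t(0,1)=1.385 V=69.397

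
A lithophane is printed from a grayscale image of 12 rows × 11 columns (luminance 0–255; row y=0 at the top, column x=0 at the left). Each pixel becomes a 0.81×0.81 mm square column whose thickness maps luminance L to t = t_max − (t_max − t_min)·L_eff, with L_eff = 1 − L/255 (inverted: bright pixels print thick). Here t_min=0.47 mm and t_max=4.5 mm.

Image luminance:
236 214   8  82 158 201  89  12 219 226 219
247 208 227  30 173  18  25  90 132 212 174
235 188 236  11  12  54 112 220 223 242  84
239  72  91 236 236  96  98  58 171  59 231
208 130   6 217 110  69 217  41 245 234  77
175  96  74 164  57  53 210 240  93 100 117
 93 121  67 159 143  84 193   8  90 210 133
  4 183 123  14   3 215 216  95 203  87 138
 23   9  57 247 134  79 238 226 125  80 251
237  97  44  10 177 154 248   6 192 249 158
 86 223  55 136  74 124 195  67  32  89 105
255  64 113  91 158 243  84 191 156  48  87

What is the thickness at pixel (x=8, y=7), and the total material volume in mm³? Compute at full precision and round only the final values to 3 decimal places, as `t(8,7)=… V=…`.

t(8,7)=3.678 V=223.571

span = t_max - t_min = 4.5 - 0.47 = 4.030
L(8,7) = 203, L_eff = 1 - 203/255 = 0.203922 (inverted)
t(8,7) = 4.5 - 4.030·0.203922 = 3.678
Σt over all 12·11 pixels = 2172332/6375 ≈ 340.7579608
V = pitch²·Σt = 0.81²·2172332/6375 = 223.571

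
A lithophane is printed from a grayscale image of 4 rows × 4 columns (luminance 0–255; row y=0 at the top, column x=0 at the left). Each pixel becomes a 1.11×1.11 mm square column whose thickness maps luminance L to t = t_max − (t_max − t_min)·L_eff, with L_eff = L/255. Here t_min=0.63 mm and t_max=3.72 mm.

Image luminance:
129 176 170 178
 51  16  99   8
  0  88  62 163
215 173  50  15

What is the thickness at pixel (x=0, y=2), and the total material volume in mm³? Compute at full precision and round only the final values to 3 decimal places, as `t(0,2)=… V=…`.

t(0,2)=3.720 V=49.551

span = t_max - t_min = 3.72 - 0.63 = 3.090
L(0,2) = 0, L_eff = 0/255 = 0.000000
t(0,2) = 3.72 - 3.090·0.000000 = 3.720
Σt over all 4·4 pixels = 341841/8500 ≈ 40.2165882
V = pitch²·Σt = 1.11²·341841/8500 = 49.551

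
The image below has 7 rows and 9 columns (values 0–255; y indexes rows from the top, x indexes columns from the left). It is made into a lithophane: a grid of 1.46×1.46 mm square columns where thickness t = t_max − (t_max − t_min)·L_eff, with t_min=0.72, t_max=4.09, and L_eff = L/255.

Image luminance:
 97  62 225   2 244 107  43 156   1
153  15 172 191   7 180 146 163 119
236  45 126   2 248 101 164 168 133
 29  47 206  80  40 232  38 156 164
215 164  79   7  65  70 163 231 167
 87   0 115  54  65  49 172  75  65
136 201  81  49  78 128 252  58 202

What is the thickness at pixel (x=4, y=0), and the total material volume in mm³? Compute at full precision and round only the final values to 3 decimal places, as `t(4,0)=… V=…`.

span = t_max - t_min = 4.09 - 0.72 = 3.370
L(4,0) = 244, L_eff = 244/255 = 0.956863
t(4,0) = 4.09 - 3.370·0.956863 = 0.865
Σt over all 7·9 pixels = 1367241/8500 ≈ 160.8518824
V = pitch²·Σt = 1.46²·1367241/8500 = 342.872

t(4,0)=0.865 V=342.872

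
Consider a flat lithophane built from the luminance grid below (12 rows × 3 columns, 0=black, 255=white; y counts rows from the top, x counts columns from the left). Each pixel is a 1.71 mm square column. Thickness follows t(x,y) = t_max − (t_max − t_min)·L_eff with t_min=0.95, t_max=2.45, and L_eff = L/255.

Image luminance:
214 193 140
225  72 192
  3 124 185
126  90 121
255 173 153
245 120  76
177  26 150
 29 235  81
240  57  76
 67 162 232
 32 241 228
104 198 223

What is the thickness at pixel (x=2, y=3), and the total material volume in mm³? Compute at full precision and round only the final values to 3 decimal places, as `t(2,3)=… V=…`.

t(2,3)=1.738 V=167.345

span = t_max - t_min = 2.45 - 0.95 = 1.500
L(2,3) = 121, L_eff = 121/255 = 0.474510
t(2,3) = 2.45 - 1.500·0.474510 = 1.738
Σt over all 12·3 pixels = 9729/170 ≈ 57.2294118
V = pitch²·Σt = 1.71²·9729/170 = 167.345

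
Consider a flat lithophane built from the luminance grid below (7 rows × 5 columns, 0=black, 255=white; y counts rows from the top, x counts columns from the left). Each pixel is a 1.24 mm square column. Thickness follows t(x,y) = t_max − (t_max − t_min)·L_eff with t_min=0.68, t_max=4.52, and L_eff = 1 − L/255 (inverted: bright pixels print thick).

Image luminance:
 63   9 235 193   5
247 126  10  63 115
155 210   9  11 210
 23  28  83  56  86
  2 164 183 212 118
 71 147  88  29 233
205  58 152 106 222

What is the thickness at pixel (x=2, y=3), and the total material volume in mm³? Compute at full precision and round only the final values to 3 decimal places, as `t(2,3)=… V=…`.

span = t_max - t_min = 4.52 - 0.68 = 3.840
L(2,3) = 83, L_eff = 1 - 83/255 = 0.674510 (inverted)
t(2,3) = 4.52 - 3.840·0.674510 = 1.930
Σt over all 7·5 pixels = 82.936
V = pitch²·Σt = 1.24²·82.936 = 127.522

t(2,3)=1.930 V=127.522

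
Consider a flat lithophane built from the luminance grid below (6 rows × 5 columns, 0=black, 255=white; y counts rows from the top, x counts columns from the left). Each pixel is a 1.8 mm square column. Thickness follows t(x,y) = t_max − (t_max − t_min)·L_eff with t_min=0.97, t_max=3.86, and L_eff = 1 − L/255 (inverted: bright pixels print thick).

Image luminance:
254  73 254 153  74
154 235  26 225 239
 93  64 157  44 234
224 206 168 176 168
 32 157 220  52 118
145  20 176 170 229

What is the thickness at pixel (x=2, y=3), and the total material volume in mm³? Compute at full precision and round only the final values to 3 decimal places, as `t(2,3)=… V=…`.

t(2,3)=2.874 V=260.993

span = t_max - t_min = 3.86 - 0.97 = 2.890
L(2,3) = 168, L_eff = 1 - 168/255 = 0.341176 (inverted)
t(2,3) = 3.86 - 2.890·0.341176 = 2.874
Σt over all 6·5 pixels = 12083/150 ≈ 80.5533333
V = pitch²·Σt = 1.8²·12083/150 = 260.993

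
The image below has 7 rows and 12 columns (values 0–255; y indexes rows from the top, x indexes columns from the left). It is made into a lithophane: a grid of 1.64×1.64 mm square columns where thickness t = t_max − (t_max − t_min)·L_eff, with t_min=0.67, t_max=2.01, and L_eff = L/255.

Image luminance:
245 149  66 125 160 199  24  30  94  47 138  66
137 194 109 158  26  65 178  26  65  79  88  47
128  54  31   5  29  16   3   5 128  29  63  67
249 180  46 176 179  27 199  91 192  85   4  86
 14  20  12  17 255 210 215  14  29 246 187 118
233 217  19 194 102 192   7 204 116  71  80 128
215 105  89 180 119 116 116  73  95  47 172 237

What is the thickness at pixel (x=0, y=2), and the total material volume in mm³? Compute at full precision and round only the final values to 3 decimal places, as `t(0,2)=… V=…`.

span = t_max - t_min = 2.01 - 0.67 = 1.340
L(0,2) = 128, L_eff = 128/255 = 0.501961
t(0,2) = 2.01 - 1.340·0.501961 = 1.337
Σt over all 7·12 pixels = 515431/4250 ≈ 121.2778824
V = pitch²·Σt = 1.64²·515431/4250 = 326.189

t(0,2)=1.337 V=326.189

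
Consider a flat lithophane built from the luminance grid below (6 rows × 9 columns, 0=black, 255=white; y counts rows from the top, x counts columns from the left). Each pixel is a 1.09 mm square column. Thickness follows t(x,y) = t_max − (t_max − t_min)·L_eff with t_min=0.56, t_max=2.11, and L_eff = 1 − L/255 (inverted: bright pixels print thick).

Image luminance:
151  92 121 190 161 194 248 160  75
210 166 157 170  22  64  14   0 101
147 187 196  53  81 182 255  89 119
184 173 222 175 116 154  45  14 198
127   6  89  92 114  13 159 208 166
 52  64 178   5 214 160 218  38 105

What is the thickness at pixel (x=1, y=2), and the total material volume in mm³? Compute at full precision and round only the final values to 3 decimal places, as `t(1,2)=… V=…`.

span = t_max - t_min = 2.11 - 0.56 = 1.550
L(1,2) = 187, L_eff = 1 - 187/255 = 0.266667 (inverted)
t(1,2) = 2.11 - 1.550·0.266667 = 1.697
Σt over all 6·9 pixels = 61323/850 ≈ 72.1447059
V = pitch²·Σt = 1.09²·61323/850 = 85.715

t(1,2)=1.697 V=85.715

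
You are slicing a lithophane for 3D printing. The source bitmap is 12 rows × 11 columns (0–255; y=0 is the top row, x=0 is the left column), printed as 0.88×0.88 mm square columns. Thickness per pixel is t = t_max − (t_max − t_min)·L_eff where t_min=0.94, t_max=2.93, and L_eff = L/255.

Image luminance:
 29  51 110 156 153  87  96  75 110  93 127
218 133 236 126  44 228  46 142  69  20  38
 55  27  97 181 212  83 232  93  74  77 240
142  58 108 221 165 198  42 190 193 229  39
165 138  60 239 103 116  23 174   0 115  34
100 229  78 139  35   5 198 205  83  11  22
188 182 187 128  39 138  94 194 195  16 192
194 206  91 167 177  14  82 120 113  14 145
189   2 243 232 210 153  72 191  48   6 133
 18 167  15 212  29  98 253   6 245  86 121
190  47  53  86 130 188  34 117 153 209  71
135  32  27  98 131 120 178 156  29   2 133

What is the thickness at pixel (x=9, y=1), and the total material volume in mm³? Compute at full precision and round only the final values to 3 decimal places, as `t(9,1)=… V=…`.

t(9,1)=2.774 V=205.599

span = t_max - t_min = 2.93 - 0.94 = 1.990
L(9,1) = 20, L_eff = 20/255 = 0.078431
t(9,1) = 2.93 - 1.990·0.078431 = 2.774
Σt over all 12·11 pixels = 6770119/25500 ≈ 265.4948627
V = pitch²·Σt = 0.88²·6770119/25500 = 205.599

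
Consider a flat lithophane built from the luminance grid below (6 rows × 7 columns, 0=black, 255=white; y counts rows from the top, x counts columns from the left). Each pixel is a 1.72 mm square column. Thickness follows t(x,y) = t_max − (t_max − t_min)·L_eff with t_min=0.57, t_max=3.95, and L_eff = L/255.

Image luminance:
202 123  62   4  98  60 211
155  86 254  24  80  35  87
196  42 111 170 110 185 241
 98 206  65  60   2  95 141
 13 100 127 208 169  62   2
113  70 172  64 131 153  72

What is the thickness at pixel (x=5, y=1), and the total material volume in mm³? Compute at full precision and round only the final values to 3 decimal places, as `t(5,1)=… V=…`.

t(5,1)=3.486 V=308.104

span = t_max - t_min = 3.95 - 0.57 = 3.380
L(5,1) = 35, L_eff = 35/255 = 0.137255
t(5,1) = 3.95 - 3.380·0.137255 = 3.486
Σt over all 6·7 pixels = 221309/2125 ≈ 104.1454118
V = pitch²·Σt = 1.72²·221309/2125 = 308.104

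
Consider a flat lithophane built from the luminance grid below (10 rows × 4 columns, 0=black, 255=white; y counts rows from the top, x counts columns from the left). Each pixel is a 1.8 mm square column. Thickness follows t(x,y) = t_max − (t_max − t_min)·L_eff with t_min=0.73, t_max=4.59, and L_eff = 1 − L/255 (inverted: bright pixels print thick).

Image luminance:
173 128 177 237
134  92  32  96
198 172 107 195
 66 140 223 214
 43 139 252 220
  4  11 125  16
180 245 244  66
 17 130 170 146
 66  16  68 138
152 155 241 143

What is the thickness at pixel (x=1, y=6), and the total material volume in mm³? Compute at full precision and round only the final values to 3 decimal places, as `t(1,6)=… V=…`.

t(1,6)=4.439 V=358.027

span = t_max - t_min = 4.59 - 0.73 = 3.860
L(1,6) = 245, L_eff = 1 - 245/255 = 0.039216 (inverted)
t(1,6) = 4.59 - 3.860·0.039216 = 4.439
Σt over all 10·4 pixels = 1408903/12750 ≈ 110.5021961
V = pitch²·Σt = 1.8²·1408903/12750 = 358.027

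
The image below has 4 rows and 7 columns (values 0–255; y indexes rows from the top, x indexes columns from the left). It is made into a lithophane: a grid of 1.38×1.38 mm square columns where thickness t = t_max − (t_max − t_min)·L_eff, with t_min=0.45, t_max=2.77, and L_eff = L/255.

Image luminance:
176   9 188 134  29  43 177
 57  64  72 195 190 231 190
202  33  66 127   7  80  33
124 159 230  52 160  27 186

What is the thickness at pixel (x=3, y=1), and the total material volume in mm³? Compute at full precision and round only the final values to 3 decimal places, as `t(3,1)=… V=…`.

t(3,1)=0.996 V=91.551

span = t_max - t_min = 2.77 - 0.45 = 2.320
L(3,1) = 195, L_eff = 195/255 = 0.764706
t(3,1) = 2.77 - 2.320·0.764706 = 0.996
Σt over all 4·7 pixels = 306467/6375 ≈ 48.0732549
V = pitch²·Σt = 1.38²·306467/6375 = 91.551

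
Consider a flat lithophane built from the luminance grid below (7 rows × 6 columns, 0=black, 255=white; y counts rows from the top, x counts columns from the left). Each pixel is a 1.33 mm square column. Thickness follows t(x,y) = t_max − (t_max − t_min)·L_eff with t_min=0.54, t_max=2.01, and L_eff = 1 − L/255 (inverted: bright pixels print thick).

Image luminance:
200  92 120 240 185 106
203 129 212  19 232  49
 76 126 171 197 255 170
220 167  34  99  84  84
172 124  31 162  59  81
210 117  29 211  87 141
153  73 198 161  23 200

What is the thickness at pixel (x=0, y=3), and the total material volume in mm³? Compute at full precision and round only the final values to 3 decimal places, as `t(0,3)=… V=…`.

span = t_max - t_min = 2.01 - 0.54 = 1.470
L(0,3) = 220, L_eff = 1 - 220/255 = 0.137255 (inverted)
t(0,3) = 2.01 - 1.470·0.137255 = 1.808
Σt over all 7·6 pixels = 236089/4250 ≈ 55.5503529
V = pitch²·Σt = 1.33²·236089/4250 = 98.263

t(0,3)=1.808 V=98.263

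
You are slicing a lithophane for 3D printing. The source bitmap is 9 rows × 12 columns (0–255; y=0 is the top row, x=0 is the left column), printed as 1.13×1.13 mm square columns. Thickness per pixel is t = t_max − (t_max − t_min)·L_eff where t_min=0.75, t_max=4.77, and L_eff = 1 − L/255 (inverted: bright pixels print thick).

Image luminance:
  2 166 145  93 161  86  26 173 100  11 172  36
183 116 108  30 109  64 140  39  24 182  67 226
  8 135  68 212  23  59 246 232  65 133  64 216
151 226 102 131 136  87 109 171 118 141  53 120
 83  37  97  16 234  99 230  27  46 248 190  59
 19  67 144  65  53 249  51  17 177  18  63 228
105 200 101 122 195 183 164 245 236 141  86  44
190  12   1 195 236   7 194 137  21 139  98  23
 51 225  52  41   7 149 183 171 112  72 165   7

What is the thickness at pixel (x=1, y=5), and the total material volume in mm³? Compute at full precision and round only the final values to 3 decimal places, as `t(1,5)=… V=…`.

t(1,5)=1.806 V=350.866

span = t_max - t_min = 4.77 - 0.75 = 4.020
L(1,5) = 67, L_eff = 1 - 67/255 = 0.737255 (inverted)
t(1,5) = 4.77 - 4.020·0.737255 = 1.806
Σt over all 9·12 pixels = 583907/2125 ≈ 274.7797647
V = pitch²·Σt = 1.13²·583907/2125 = 350.866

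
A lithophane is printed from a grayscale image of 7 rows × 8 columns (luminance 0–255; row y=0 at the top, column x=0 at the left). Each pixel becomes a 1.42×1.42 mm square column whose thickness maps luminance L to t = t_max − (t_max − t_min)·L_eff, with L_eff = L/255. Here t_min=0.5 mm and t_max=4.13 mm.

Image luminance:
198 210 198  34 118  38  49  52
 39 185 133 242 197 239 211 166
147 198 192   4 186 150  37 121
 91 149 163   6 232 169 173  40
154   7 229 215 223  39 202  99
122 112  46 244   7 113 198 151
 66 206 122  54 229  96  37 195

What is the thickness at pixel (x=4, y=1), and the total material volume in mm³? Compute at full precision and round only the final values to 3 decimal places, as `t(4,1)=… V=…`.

t(4,1)=1.326 V=250.125

span = t_max - t_min = 4.13 - 0.5 = 3.630
L(4,1) = 197, L_eff = 197/255 = 0.772549
t(4,1) = 4.13 - 3.630·0.772549 = 1.326
Σt over all 7·8 pixels = 1054387/8500 ≈ 124.0455294
V = pitch²·Σt = 1.42²·1054387/8500 = 250.125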